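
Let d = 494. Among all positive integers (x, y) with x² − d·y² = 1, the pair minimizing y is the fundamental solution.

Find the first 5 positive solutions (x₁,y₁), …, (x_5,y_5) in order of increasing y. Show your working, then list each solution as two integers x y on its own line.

73035 3286
10668222449 479986020
1558307253052395 70111557938114
227621940442695115201 10241195267540325960
33248736838906168224357675 1495931392659503855039086

[22; 4,2,2,1,2,1,2,2,4,44] for √494; ℓ=10 ⇒ convergent index 9
step 0: (22, 1)  from 22·(1,0) + (0,1)
step 1: (89, 4)  from 4·(22,1) + (1,0)
step 2: (200, 9)  from 2·(89,4) + (22,1)
step 3: (489, 22)  from 2·(200,9) + (89,4)
…
step 5: (1867, 84)  from 2·(689,31) + (489,22)
step 6: (2556, 115)  from 1·(1867,84) + (689,31)
step 7: (6979, 314)  from 2·(2556,115) + (1867,84)
step 8: (16514, 743)  from 2·(6979,314) + (2556,115)
step 9: (73035, 3286)  from 4·(16514,743) + (6979,314)
fundamental: x₁=73035, y₁=3286  (since 5334111225 − 494·10797796 = 1)
k=2:  x_2 = 73035·73035+494·3286·3286 = 10668222449,  y_2 = 73035·3286+3286·73035 = 479986020
k=3:  x_3 = 73035·10668222449+494·3286·479986020 = 1558307253052395,  y_3 = 73035·479986020+3286·10668222449 = 70111557938114
k=4:  x_4 = 73035·1558307253052395+494·3286·70111557938114 = 227621940442695115201,  y_4 = 73035·70111557938114+3286·1558307253052395 = 10241195267540325960
k=5:  x_5 = 73035·227621940442695115201+494·3286·10241195267540325960 = 33248736838906168224357675,  y_5 = 73035·10241195267540325960+3286·227621940442695115201 = 1495931392659503855039086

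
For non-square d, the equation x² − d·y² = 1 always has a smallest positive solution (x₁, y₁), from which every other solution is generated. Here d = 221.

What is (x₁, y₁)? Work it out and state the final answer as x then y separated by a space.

√221 = [14; 1,6,2,6,1,28, …], period ℓ=6 (even) → k=5
a_0=14:  p_0=14·1+0=14,  q_0=14·0+1=1
a_1=1:  p_1=1·14+1=15,  q_1=1·1+0=1
…
a_4=6:  p_4=6·223+104=1442,  q_4=6·15+7=97
a_5=1:  p_5=1·1442+223=1665,  q_5=1·97+15=112
fundamental: x₁=1665, y₁=112  (since 2772225 − 221·12544 = 1)

1665 112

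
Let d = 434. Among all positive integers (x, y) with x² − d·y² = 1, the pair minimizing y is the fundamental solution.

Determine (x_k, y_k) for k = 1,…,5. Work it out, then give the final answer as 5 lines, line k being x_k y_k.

√434 = [20; 1,4,1,40, …], period ℓ=4 (even) → k=3
step 0: (20, 1)  from 20·(1,0) + (0,1)
step 1: (21, 1)  from 1·(20,1) + (1,0)
step 2: (104, 5)  from 4·(21,1) + (20,1)
step 3: (125, 6)  from 1·(104,5) + (21,1)
(x₁, y₁) = (125, 6);  125² − 434·6² = 1 ✓
(125+6√434)^2 = 31249 + 1500√434
(125+6√434)^3 = 7812125 + 374994√434
(125+6√434)^4 = 1953000001 + 93747000√434
(125+6√434)^5 = 488242188125 + 23436375006√434

125 6
31249 1500
7812125 374994
1953000001 93747000
488242188125 23436375006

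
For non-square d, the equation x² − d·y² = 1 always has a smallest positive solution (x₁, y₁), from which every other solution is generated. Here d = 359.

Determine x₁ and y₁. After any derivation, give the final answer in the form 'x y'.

[18; 1,17,1,36] for √359; ℓ=4 ⇒ convergent index 3
k=0  a_k=18  p_k/q_k = 18/1
…
k=2  a_k=17  p_k/q_k = 341/18
k=3  a_k=1  p_k/q_k = 360/19
(x₁, y₁) = (360, 19);  360² − 359·19² = 1 ✓

360 19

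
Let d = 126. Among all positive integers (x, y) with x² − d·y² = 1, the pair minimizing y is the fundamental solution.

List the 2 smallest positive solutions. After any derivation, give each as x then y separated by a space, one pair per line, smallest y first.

d=126: √d = [11; 4,2,4,22] (ℓ=4, even), read p_3/q_3
k=0  a_k=11  p_k/q_k = 11/1
…
k=2  a_k=2  p_k/q_k = 101/9
k=3  a_k=4  p_k/q_k = 449/40
fundamental: x₁=449, y₁=40  (since 201601 − 126·1600 = 1)
(449+40√126)^2 = 403201 + 35920√126

449 40
403201 35920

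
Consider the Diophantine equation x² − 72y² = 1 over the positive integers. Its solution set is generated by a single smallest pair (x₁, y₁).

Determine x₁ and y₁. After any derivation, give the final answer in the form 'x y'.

17 2

d=72: √d = [8; 2,16] (ℓ=2, even), read p_1/q_1
i=0: a=8 ⇒ p=8, q=1
i=1: a=2 ⇒ p=17, q=2
(x₁, y₁) = (17, 2);  17² − 72·2² = 1 ✓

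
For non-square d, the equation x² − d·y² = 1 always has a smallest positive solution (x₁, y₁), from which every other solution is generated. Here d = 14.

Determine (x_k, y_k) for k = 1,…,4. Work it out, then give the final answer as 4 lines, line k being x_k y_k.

15 4
449 120
13455 3596
403201 107760

√14 → a₀=3, period (1,2,1,6); ℓ=4 even so k=3
k=0  a_k=3  p_k/q_k = 3/1
k=1  a_k=1  p_k/q_k = 4/1
k=2  a_k=2  p_k/q_k = 11/3
k=3  a_k=1  p_k/q_k = 15/4
(x₁, y₁) = (15, 4);  15² − 14·4² = 1 ✓
k=2:  x_2 = 15·15+14·4·4 = 449,  y_2 = 15·4+4·15 = 120
k=3:  x_3 = 15·449+14·4·120 = 13455,  y_3 = 15·120+4·449 = 3596
k=4:  x_4 = 15·13455+14·4·3596 = 403201,  y_4 = 15·3596+4·13455 = 107760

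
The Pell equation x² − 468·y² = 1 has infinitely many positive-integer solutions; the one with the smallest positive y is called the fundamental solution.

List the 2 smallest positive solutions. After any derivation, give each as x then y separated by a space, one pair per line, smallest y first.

√468 = [21; 1,1,1,2,1,1,1,42, …], period ℓ=8 (even) → k=7
k=0  a_k=21  p_k/q_k = 21/1
k=1  a_k=1  p_k/q_k = 22/1
k=2  a_k=1  p_k/q_k = 43/2
k=3  a_k=1  p_k/q_k = 65/3
…
k=5  a_k=1  p_k/q_k = 238/11
k=6  a_k=1  p_k/q_k = 411/19
k=7  a_k=1  p_k/q_k = 649/30
(x₁, y₁) = (649, 30);  649² − 468·30² = 1 ✓
(x_2, y_2) = (649·649 + 468·30·30, 649·30 + 30·649) = (842401, 38940)

649 30
842401 38940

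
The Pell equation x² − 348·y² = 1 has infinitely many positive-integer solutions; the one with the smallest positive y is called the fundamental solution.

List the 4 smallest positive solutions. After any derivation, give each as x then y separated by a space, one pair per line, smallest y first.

d=348: √d = [18; 1,1,1,8,1,1,1,36] (ℓ=8, even), read p_7/q_7
step 0: (18, 1)  from 18·(1,0) + (0,1)
…
step 2: (37, 2)  from 1·(19,1) + (18,1)
…
step 4: (485, 26)  from 8·(56,3) + (37,2)
step 5: (541, 29)  from 1·(485,26) + (56,3)
step 6: (1026, 55)  from 1·(541,29) + (485,26)
step 7: (1567, 84)  from 1·(1026,55) + (541,29)
fundamental: x₁=1567, y₁=84  (since 2455489 − 348·7056 = 1)
k=2:  x_2 = 1567·1567+348·84·84 = 4910977,  y_2 = 1567·84+84·1567 = 263256
k=3:  x_3 = 1567·4910977+348·84·263256 = 15391000351,  y_3 = 1567·263256+84·4910977 = 825044220
k=4:  x_4 = 1567·15391000351+348·84·825044220 = 48235390189057,  y_4 = 1567·825044220+84·15391000351 = 2585688322224

1567 84
4910977 263256
15391000351 825044220
48235390189057 2585688322224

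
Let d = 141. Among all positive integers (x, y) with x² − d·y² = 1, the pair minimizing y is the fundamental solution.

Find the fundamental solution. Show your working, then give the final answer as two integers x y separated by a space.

√141 = [11; 1,6,1,22, …], period ℓ=4 (even) → k=3
i=0: a=11 ⇒ p=11, q=1
i=1: a=1 ⇒ p=12, q=1
i=2: a=6 ⇒ p=83, q=7
i=3: a=1 ⇒ p=95, q=8
→ (95, 8).  Check: 95²=9025, 141·8²=9024, difference 1.

95 8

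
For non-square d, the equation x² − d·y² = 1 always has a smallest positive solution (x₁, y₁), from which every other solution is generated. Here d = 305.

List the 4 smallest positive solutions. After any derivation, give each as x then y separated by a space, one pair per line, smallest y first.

√305 → a₀=17, period (2,6,2,34); ℓ=4 even so k=3
i=0: a=17 ⇒ p=17, q=1
i=1: a=2 ⇒ p=35, q=2
i=2: a=6 ⇒ p=227, q=13
i=3: a=2 ⇒ p=489, q=28
(x₁, y₁) = (489, 28);  489² − 305·28² = 1 ✓
(x_2, y_2) = (489·489 + 305·28·28, 489·28 + 28·489) = (478241, 27384)
(x_3, y_3) = (489·478241 + 305·28·27384, 489·27384 + 28·478241) = (467719209, 26781524)
(x_4, y_4) = (489·467719209 + 305·28·26781524, 489·26781524 + 28·467719209) = (457428908161, 26192303088)

489 28
478241 27384
467719209 26781524
457428908161 26192303088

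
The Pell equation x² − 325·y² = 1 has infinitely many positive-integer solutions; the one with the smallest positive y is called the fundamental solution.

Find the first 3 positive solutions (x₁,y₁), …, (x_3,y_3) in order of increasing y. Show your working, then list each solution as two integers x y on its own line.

649 36
842401 46728
1093435849 60652908

[18; 36] for √325; ℓ=1 ⇒ convergent index 1
i=0: a=18 ⇒ p=18, q=1
i=1: a=36 ⇒ p=649, q=36
fundamental: x₁=649, y₁=36  (since 421201 − 325·1296 = 1)
n=2: (649,36)∘(649,36) = (649·649+325·36·36, 649·36+36·649) = (842401,46728)
n=3: (842401,46728)∘(649,36) = (649·842401+325·36·46728, 649·46728+36·842401) = (1093435849,60652908)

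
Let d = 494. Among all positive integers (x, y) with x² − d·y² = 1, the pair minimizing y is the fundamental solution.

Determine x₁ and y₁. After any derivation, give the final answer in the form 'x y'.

73035 3286

√494 = [22; 4,2,2,1,2,1,2,2,4,44, …], period ℓ=10 (even) → k=9
a_0=22:  p_0=22·1+0=22,  q_0=22·0+1=1
a_1=4:  p_1=4·22+1=89,  q_1=4·1+0=4
a_2=2:  p_2=2·89+22=200,  q_2=2·4+1=9
…
a_4=1:  p_4=1·489+200=689,  q_4=1·22+9=31
a_5=2:  p_5=2·689+489=1867,  q_5=2·31+22=84
a_6=1:  p_6=1·1867+689=2556,  q_6=1·84+31=115
…
a_8=2:  p_8=2·6979+2556=16514,  q_8=2·314+115=743
a_9=4:  p_9=4·16514+6979=73035,  q_9=4·743+314=3286
→ (73035, 3286).  Check: 73035²=5334111225, 494·3286²=5334111224, difference 1.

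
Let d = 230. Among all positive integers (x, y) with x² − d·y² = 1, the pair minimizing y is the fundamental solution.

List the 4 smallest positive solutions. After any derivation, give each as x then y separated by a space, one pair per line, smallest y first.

91 6
16561 1092
3014011 198738
548533441 36169224

d=230: √d = [15; 6,30] (ℓ=2, even), read p_1/q_1
i=0: a=15 ⇒ p=15, q=1
i=1: a=6 ⇒ p=91, q=6
fundamental: x₁=91, y₁=6  (since 8281 − 230·36 = 1)
(91+6√230)^2 = 16561 + 1092√230
(91+6√230)^3 = 3014011 + 198738√230
(91+6√230)^4 = 548533441 + 36169224√230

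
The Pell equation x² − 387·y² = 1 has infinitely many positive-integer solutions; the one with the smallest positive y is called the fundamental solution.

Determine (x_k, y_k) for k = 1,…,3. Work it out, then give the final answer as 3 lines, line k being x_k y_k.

√387 → a₀=19, period (1,2,19,2,1,38); ℓ=6 even so k=5
a_0=19:  p_0=19·1+0=19,  q_0=19·0+1=1
…
a_2=2:  p_2=2·20+19=59,  q_2=2·1+1=3
a_3=19:  p_3=19·59+20=1141,  q_3=19·3+1=58
a_4=2:  p_4=2·1141+59=2341,  q_4=2·58+3=119
a_5=1:  p_5=1·2341+1141=3482,  q_5=1·119+58=177
→ (3482, 177).  Check: 3482²=12124324, 387·177²=12124323, difference 1.
n=2: (3482,177)∘(3482,177) = (3482·3482+387·177·177, 3482·177+177·3482) = (24248647,1232628)
n=3: (24248647,1232628)∘(3482,177) = (3482·24248647+387·177·1232628, 3482·1232628+177·24248647) = (168867574226,8584021215)

3482 177
24248647 1232628
168867574226 8584021215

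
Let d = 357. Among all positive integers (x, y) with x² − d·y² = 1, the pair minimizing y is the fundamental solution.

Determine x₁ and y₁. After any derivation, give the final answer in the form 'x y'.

3401 180

√357 → a₀=18, period (1,8,2,8,1,36); ℓ=6 even so k=5
i=0: a=18 ⇒ p=18, q=1
…
i=2: a=8 ⇒ p=170, q=9
…
i=4: a=8 ⇒ p=3042, q=161
i=5: a=1 ⇒ p=3401, q=180
→ (3401, 180).  Check: 3401²=11566801, 357·180²=11566800, difference 1.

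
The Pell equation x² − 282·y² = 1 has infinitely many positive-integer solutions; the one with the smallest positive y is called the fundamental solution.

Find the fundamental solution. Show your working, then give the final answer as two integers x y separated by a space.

[16; 1,3,1,4,1,3,1,32] for √282; ℓ=8 ⇒ convergent index 7
k=0  a_k=16  p_k/q_k = 16/1
…
k=2  a_k=3  p_k/q_k = 67/4
k=3  a_k=1  p_k/q_k = 84/5
…
k=5  a_k=1  p_k/q_k = 487/29
k=6  a_k=3  p_k/q_k = 1864/111
k=7  a_k=1  p_k/q_k = 2351/140
fundamental: x₁=2351, y₁=140  (since 5527201 − 282·19600 = 1)

2351 140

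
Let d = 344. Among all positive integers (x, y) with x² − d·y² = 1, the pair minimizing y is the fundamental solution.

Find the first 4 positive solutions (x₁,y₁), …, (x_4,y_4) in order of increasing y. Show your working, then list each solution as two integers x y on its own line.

10405 561
216528049 11674410
4505948689285 242944471539
93768792007492801 5055674441052180

√344 → a₀=18, period (1,1,4,1,3,1,4,1,1,36); ℓ=10 even so k=9
a_0=18:  p_0=18·1+0=18,  q_0=18·0+1=1
a_1=1:  p_1=1·18+1=19,  q_1=1·1+0=1
…
a_3=4:  p_3=4·37+19=167,  q_3=4·2+1=9
a_4=1:  p_4=1·167+37=204,  q_4=1·9+2=11
a_5=3:  p_5=3·204+167=779,  q_5=3·11+9=42
a_6=1:  p_6=1·779+204=983,  q_6=1·42+11=53
a_7=4:  p_7=4·983+779=4711,  q_7=4·53+42=254
a_8=1:  p_8=1·4711+983=5694,  q_8=1·254+53=307
a_9=1:  p_9=1·5694+4711=10405,  q_9=1·307+254=561
(x₁, y₁) = (10405, 561);  10405² − 344·561² = 1 ✓
n=2: (10405,561)∘(10405,561) = (10405·10405+344·561·561, 10405·561+561·10405) = (216528049,11674410)
n=3: (216528049,11674410)∘(10405,561) = (10405·216528049+344·561·11674410, 10405·11674410+561·216528049) = (4505948689285,242944471539)
n=4: (4505948689285,242944471539)∘(10405,561) = (10405·4505948689285+344·561·242944471539, 10405·242944471539+561·4505948689285) = (93768792007492801,5055674441052180)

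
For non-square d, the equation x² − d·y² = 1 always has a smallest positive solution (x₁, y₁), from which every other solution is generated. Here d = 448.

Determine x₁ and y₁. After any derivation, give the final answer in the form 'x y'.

127 6

√448 = [21; 6,42, …], period ℓ=2 (even) → k=1
i=0: a=21 ⇒ p=21, q=1
i=1: a=6 ⇒ p=127, q=6
→ (127, 6).  Check: 127²=16129, 448·6²=16128, difference 1.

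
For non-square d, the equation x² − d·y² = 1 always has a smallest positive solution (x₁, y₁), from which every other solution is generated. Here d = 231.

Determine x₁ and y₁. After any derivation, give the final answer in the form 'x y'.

76 5

d=231: √d = [15; 5,30] (ℓ=2, even), read p_1/q_1
k=0  a_k=15  p_k/q_k = 15/1
k=1  a_k=5  p_k/q_k = 76/5
fundamental: x₁=76, y₁=5  (since 5776 − 231·25 = 1)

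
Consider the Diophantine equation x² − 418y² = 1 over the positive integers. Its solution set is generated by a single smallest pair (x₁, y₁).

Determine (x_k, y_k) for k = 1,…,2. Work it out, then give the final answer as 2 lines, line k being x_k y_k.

[20; 2,4,20,4,2,40] for √418; ℓ=6 ⇒ convergent index 5
i=0: a=20 ⇒ p=20, q=1
…
i=4: a=4 ⇒ p=15068, q=737
i=5: a=2 ⇒ p=33857, q=1656
→ (33857, 1656).  Check: 33857²=1146296449, 418·1656²=1146296448, difference 1.
n=2: (33857,1656)∘(33857,1656) = (33857·33857+418·1656·1656, 33857·1656+1656·33857) = (2292592897,112134384)

33857 1656
2292592897 112134384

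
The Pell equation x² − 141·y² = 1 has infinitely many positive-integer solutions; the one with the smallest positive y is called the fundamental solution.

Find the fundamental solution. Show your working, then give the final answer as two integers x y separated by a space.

95 8

d=141: √d = [11; 1,6,1,22] (ℓ=4, even), read p_3/q_3
k=0  a_k=11  p_k/q_k = 11/1
…
k=2  a_k=6  p_k/q_k = 83/7
k=3  a_k=1  p_k/q_k = 95/8
→ (95, 8).  Check: 95²=9025, 141·8²=9024, difference 1.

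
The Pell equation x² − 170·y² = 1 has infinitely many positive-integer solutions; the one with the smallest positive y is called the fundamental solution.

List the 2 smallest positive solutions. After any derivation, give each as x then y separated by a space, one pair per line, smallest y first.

339 26
229841 17628

d=170: √d = [13; 26] (ℓ=1, odd), read p_1/q_1
k=0  a_k=13  p_k/q_k = 13/1
k=1  a_k=26  p_k/q_k = 339/26
(x₁, y₁) = (339, 26);  339² − 170·26² = 1 ✓
n=2: (339,26)∘(339,26) = (339·339+170·26·26, 339·26+26·339) = (229841,17628)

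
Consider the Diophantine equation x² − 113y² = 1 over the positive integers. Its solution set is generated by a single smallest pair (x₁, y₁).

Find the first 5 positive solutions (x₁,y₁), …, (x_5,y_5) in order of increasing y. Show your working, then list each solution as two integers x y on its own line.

√113 = [10; 1,1,1,2,2,1,1,1,20, …], period ℓ=9 (odd) → k=17
k=0  a_k=10  p_k/q_k = 10/1
…
k=3  a_k=1  p_k/q_k = 32/3
k=4  a_k=2  p_k/q_k = 85/8
…
k=7  a_k=1  p_k/q_k = 489/46
…
k=15  a_k=1  p_k/q_k = 445435/41903
k=16  a_k=1  p_k/q_k = 758918/71393
k=17  a_k=1  p_k/q_k = 1204353/113296
→ (1204353, 113296).  Check: 1204353²=1450466148609, 113·113296²=1450466148608, difference 1.
(x_2, y_2) = (1204353·1204353 + 113·113296·113296, 1204353·113296 + 113296·1204353) = (2900932297217, 272896754976)
(x_3, y_3) = (1204353·2900932297217 + 113·113296·272896754976, 1204353·272896754976 + 113296·2900932297217) = (6987493029899166849, 657328051091107760)
(x_4, y_4) = (1204353·6987493029899166849 + 113·113296·657328051091107760, 1204353·657328051091107760 + 113296·6987493029899166849) = (16830816386073401651890177, 1583310020631184911403584)
(x_5, y_5) = (1204353·16830816386073401651890177 + 113·113296·1583310020631184911403584, 1204353·1583310020631184911403584 + 113296·16830816386073401651890177) = (40540488414026331506287881514113, 3813728346553801555156190094544)

1204353 113296
2900932297217 272896754976
6987493029899166849 657328051091107760
16830816386073401651890177 1583310020631184911403584
40540488414026331506287881514113 3813728346553801555156190094544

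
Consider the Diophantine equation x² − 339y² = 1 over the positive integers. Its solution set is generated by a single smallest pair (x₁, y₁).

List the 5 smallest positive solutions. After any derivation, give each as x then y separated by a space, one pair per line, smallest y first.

d=339: √d = [18; 2,2,2,1,17,1,2,2,2,36] (ℓ=10, even), read p_9/q_9
k=0  a_k=18  p_k/q_k = 18/1
…
k=3  a_k=2  p_k/q_k = 221/12
…
k=5  a_k=17  p_k/q_k = 5542/301
k=6  a_k=1  p_k/q_k = 5855/318
…
k=8  a_k=2  p_k/q_k = 40359/2192
k=9  a_k=2  p_k/q_k = 97970/5321
(x₁, y₁) = (97970, 5321);  97970² − 339·5321² = 1 ✓
(97970+5321√339)^2 = 19196241799 + 1042596740√339
(97970+5321√339)^3 = 3761311617998090 + 204286405230279√339
(97970+5321√339)^4 = 736991398411349512801 + 40027878239778270520√339
(97970+5321√339)^5 = 144406094600958511920229850 + 7843062462097867920458521√339

97970 5321
19196241799 1042596740
3761311617998090 204286405230279
736991398411349512801 40027878239778270520
144406094600958511920229850 7843062462097867920458521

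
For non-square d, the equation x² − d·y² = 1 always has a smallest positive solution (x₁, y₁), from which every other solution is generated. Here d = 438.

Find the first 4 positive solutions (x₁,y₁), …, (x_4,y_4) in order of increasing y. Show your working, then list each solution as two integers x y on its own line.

293 14
171697 8204
100614149 4807530
58959719617 2817204376

[20; 1,12,1,40] for √438; ℓ=4 ⇒ convergent index 3
step 0: (20, 1)  from 20·(1,0) + (0,1)
step 1: (21, 1)  from 1·(20,1) + (1,0)
step 2: (272, 13)  from 12·(21,1) + (20,1)
step 3: (293, 14)  from 1·(272,13) + (21,1)
fundamental: x₁=293, y₁=14  (since 85849 − 438·196 = 1)
(x_2, y_2) = (293·293 + 438·14·14, 293·14 + 14·293) = (171697, 8204)
(x_3, y_3) = (293·171697 + 438·14·8204, 293·8204 + 14·171697) = (100614149, 4807530)
(x_4, y_4) = (293·100614149 + 438·14·4807530, 293·4807530 + 14·100614149) = (58959719617, 2817204376)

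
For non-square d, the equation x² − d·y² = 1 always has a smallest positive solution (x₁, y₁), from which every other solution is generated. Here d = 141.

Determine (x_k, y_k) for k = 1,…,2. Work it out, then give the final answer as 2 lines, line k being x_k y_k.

95 8
18049 1520

d=141: √d = [11; 1,6,1,22] (ℓ=4, even), read p_3/q_3
step 0: (11, 1)  from 11·(1,0) + (0,1)
step 1: (12, 1)  from 1·(11,1) + (1,0)
step 2: (83, 7)  from 6·(12,1) + (11,1)
step 3: (95, 8)  from 1·(83,7) + (12,1)
fundamental: x₁=95, y₁=8  (since 9025 − 141·64 = 1)
(95+8√141)^2 = 18049 + 1520√141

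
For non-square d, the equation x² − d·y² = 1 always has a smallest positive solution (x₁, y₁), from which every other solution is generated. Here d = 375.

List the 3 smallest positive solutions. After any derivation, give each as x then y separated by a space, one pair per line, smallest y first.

15124 781
457470751 23623688
13837575261124 714569313843

√375 = [19; 2,1,2,1,5,1,2,1,2,38, …], period ℓ=10 (even) → k=9
i=0: a=19 ⇒ p=19, q=1
…
i=6: a=1 ⇒ p=1433, q=74
…
i=8: a=1 ⇒ p=5519, q=285
i=9: a=2 ⇒ p=15124, q=781
(x₁, y₁) = (15124, 781);  15124² − 375·781² = 1 ✓
(x_2, y_2) = (15124·15124 + 375·781·781, 15124·781 + 781·15124) = (457470751, 23623688)
(x_3, y_3) = (15124·457470751 + 375·781·23623688, 15124·23623688 + 781·457470751) = (13837575261124, 714569313843)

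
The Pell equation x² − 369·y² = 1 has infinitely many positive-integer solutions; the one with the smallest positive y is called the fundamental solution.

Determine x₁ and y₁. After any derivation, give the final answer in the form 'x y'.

8396801 437120

√369 → a₀=19, period (4,1,3,2,7,4,7,2,3,1,4,38); ℓ=12 even so k=11
i=0: a=19 ⇒ p=19, q=1
i=1: a=4 ⇒ p=77, q=4
i=2: a=1 ⇒ p=96, q=5
…
i=4: a=2 ⇒ p=826, q=43
i=5: a=7 ⇒ p=6147, q=320
…
i=7: a=7 ⇒ p=184045, q=9581
…
i=10: a=1 ⇒ p=1758061, q=91521
i=11: a=4 ⇒ p=8396801, q=437120
(x₁, y₁) = (8396801, 437120);  8396801² − 369·437120² = 1 ✓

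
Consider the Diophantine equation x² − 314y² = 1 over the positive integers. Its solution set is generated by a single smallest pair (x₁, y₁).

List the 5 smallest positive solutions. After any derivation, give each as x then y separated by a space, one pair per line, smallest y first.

√314 = [17; 1,2,1,1,2,1,34, …], period ℓ=7 (odd) → k=13
a_0=17:  p_0=17·1+0=17,  q_0=17·0+1=1
…
a_2=2:  p_2=2·18+17=53,  q_2=2·1+1=3
…
a_5=2:  p_5=2·124+71=319,  q_5=2·7+4=18
…
a_12=2:  p_12=2·109882+62853=282617,  q_12=2·6201+3547=15949
a_13=1:  p_13=1·282617+109882=392499,  q_13=1·15949+6201=22150
→ (392499, 22150).  Check: 392499²=154055465001, 314·22150²=154055465000, difference 1.
(x_2, y_2) = (392499·392499 + 314·22150·22150, 392499·22150 + 22150·392499) = (308110930001, 17387705700)
(x_3, y_3) = (392499·308110930001 + 314·22150·17387705700, 392499·17387705700 + 22150·308110930001) = (241866463828532499, 13649314199066450)
(x_4, y_4) = (392499·241866463828532499 + 314·22150·13649314199066450, 392499·13649314199066450 + 22150·241866463828532499) = (189864690372162243720001, 10714684347621377411400)
(x_5, y_5) = (392499·189864690372162243720001 + 314·22150·10714684347621377411400, 392499·10714684347621377411400 + 22150·189864690372162243720001) = (149043402212524750531884812499, 8411005783500436710995110750)

392499 22150
308110930001 17387705700
241866463828532499 13649314199066450
189864690372162243720001 10714684347621377411400
149043402212524750531884812499 8411005783500436710995110750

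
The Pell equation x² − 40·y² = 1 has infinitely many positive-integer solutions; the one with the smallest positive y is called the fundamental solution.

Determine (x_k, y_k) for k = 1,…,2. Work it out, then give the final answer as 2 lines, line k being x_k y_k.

√40 → a₀=6, period (3,12); ℓ=2 even so k=1
step 0: (6, 1)  from 6·(1,0) + (0,1)
step 1: (19, 3)  from 3·(6,1) + (1,0)
(x₁, y₁) = (19, 3);  19² − 40·3² = 1 ✓
(x_2, y_2) = (19·19 + 40·3·3, 19·3 + 3·19) = (721, 114)

19 3
721 114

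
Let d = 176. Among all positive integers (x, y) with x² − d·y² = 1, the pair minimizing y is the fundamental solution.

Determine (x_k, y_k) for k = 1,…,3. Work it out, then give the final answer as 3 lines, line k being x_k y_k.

199 15
79201 5970
31521799 2376045

√176 → a₀=13, period (3,1,3,26); ℓ=4 even so k=3
i=0: a=13 ⇒ p=13, q=1
i=1: a=3 ⇒ p=40, q=3
i=2: a=1 ⇒ p=53, q=4
i=3: a=3 ⇒ p=199, q=15
fundamental: x₁=199, y₁=15  (since 39601 − 176·225 = 1)
(199+15√176)^2 = 79201 + 5970√176
(199+15√176)^3 = 31521799 + 2376045√176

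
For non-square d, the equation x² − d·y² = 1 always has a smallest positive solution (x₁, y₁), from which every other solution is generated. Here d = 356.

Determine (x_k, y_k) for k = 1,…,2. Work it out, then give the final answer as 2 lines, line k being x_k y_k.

500001 26500
500002000001 26500053000

√356 = [18; 1,6,1,1,2,…,6,1,36, …], period ℓ=14 (even) → k=13
i=0: a=18 ⇒ p=18, q=1
…
i=4: a=1 ⇒ p=283, q=15
i=5: a=2 ⇒ p=717, q=38
i=6: a=1 ⇒ p=1000, q=53
i=7: a=8 ⇒ p=8717, q=462
i=8: a=1 ⇒ p=9717, q=515
i=9: a=2 ⇒ p=28151, q=1492
…
i=11: a=1 ⇒ p=66019, q=3499
i=12: a=6 ⇒ p=433982, q=23001
i=13: a=1 ⇒ p=500001, q=26500
fundamental: x₁=500001, y₁=26500  (since 250001000001 − 356·702250000 = 1)
n=2: (500001,26500)∘(500001,26500) = (500001·500001+356·26500·26500, 500001·26500+26500·500001) = (500002000001,26500053000)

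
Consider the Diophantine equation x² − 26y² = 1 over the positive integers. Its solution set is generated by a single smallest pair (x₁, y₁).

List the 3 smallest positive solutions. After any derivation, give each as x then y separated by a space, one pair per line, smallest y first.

√26 → a₀=5, period (10); ℓ=1 odd so k=1
i=0: a=5 ⇒ p=5, q=1
i=1: a=10 ⇒ p=51, q=10
(x₁, y₁) = (51, 10);  51² − 26·10² = 1 ✓
(51+10√26)^2 = 5201 + 1020√26
(51+10√26)^3 = 530451 + 104030√26

51 10
5201 1020
530451 104030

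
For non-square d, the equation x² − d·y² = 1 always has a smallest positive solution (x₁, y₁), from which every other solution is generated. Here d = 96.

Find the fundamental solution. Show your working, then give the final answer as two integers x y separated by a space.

49 5

[9; 1,3,1,18] for √96; ℓ=4 ⇒ convergent index 3
a_0=9:  p_0=9·1+0=9,  q_0=9·0+1=1
a_1=1:  p_1=1·9+1=10,  q_1=1·1+0=1
a_2=3:  p_2=3·10+9=39,  q_2=3·1+1=4
a_3=1:  p_3=1·39+10=49,  q_3=1·4+1=5
fundamental: x₁=49, y₁=5  (since 2401 − 96·25 = 1)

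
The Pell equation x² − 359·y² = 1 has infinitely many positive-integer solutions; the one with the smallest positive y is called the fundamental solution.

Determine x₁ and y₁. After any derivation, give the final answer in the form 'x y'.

360 19

d=359: √d = [18; 1,17,1,36] (ℓ=4, even), read p_3/q_3
k=0  a_k=18  p_k/q_k = 18/1
…
k=2  a_k=17  p_k/q_k = 341/18
k=3  a_k=1  p_k/q_k = 360/19
→ (360, 19).  Check: 360²=129600, 359·19²=129599, difference 1.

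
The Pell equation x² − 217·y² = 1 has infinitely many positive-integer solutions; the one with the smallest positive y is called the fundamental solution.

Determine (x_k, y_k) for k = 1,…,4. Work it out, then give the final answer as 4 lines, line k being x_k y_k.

√217 = [14; 1,2,1,2,1,…,2,1,28, …], period ℓ=16 (even) → k=15
a_0=14:  p_0=14·1+0=14,  q_0=14·0+1=1
…
a_2=2:  p_2=2·15+14=44,  q_2=2·1+1=3
…
a_6=1:  p_6=1·221+162=383,  q_6=1·15+11=26
…
a_10=1:  p_10=1·139163+15055=154218,  q_10=1·9447+1022=10469
a_11=1:  p_11=1·154218+139163=293381,  q_11=1·10469+9447=19916
…
a_13=1:  p_13=1·740980+293381=1034361,  q_13=1·50301+19916=70217
a_14=2:  p_14=2·1034361+740980=2809702,  q_14=2·70217+50301=190735
a_15=1:  p_15=1·2809702+1034361=3844063,  q_15=1·190735+70217=260952
(x₁, y₁) = (3844063, 260952);  3844063² − 217·260952² = 1 ✓
n=2: (3844063,260952)∘(3844063,260952) = (3844063·3844063+217·260952·260952, 3844063·260952+260952·3844063) = (29553640695937,2006231855952)
n=3: (29553640695937,2006231855952)∘(3844063,260952) = (3844063·29553640695937+217·260952·2006231855952, 3844063·2006231855952+260952·29553640695937) = (227212113429087499999,15424163293772565000)
n=4: (227212113429087499999,15424163293772565000)∘(3844063,260952) = (3844063·227212113429087499999+217·260952·15424163293772565000, 3844063·15424163293772565000+260952·227212113429087499999) = (1746835356769087211376615937,118582910847096488831334048)

3844063 260952
29553640695937 2006231855952
227212113429087499999 15424163293772565000
1746835356769087211376615937 118582910847096488831334048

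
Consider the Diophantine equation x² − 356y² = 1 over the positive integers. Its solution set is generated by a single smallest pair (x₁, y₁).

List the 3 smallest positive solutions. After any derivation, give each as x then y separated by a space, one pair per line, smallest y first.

√356 = [18; 1,6,1,1,2,…,6,1,36, …], period ℓ=14 (even) → k=13
k=0  a_k=18  p_k/q_k = 18/1
k=1  a_k=1  p_k/q_k = 19/1
…
k=3  a_k=1  p_k/q_k = 151/8
k=4  a_k=1  p_k/q_k = 283/15
k=5  a_k=2  p_k/q_k = 717/38
k=6  a_k=1  p_k/q_k = 1000/53
…
k=8  a_k=1  p_k/q_k = 9717/515
k=9  a_k=2  p_k/q_k = 28151/1492
k=10  a_k=1  p_k/q_k = 37868/2007
k=11  a_k=1  p_k/q_k = 66019/3499
k=12  a_k=6  p_k/q_k = 433982/23001
k=13  a_k=1  p_k/q_k = 500001/26500
(x₁, y₁) = (500001, 26500);  500001² − 356·26500² = 1 ✓
k=2:  x_2 = 500001·500001+356·26500·26500 = 500002000001,  y_2 = 500001·26500+26500·500001 = 26500053000
k=3:  x_3 = 500001·500002000001+356·26500·26500053000 = 500003000004500001,  y_3 = 500001·26500053000+26500·500002000001 = 26500106000079500

500001 26500
500002000001 26500053000
500003000004500001 26500106000079500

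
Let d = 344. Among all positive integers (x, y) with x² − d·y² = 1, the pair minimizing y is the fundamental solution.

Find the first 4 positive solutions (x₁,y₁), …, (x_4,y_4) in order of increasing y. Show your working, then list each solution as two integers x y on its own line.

√344 = [18; 1,1,4,1,3,1,4,1,1,36, …], period ℓ=10 (even) → k=9
i=0: a=18 ⇒ p=18, q=1
…
i=8: a=1 ⇒ p=5694, q=307
i=9: a=1 ⇒ p=10405, q=561
(x₁, y₁) = (10405, 561);  10405² − 344·561² = 1 ✓
n=2: (10405,561)∘(10405,561) = (10405·10405+344·561·561, 10405·561+561·10405) = (216528049,11674410)
n=3: (216528049,11674410)∘(10405,561) = (10405·216528049+344·561·11674410, 10405·11674410+561·216528049) = (4505948689285,242944471539)
n=4: (4505948689285,242944471539)∘(10405,561) = (10405·4505948689285+344·561·242944471539, 10405·242944471539+561·4505948689285) = (93768792007492801,5055674441052180)

10405 561
216528049 11674410
4505948689285 242944471539
93768792007492801 5055674441052180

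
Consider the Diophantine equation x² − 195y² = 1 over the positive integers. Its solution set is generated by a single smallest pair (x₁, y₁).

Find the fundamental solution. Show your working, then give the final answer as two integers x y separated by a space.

14 1

√195 → a₀=13, period (1,26); ℓ=2 even so k=1
i=0: a=13 ⇒ p=13, q=1
i=1: a=1 ⇒ p=14, q=1
(x₁, y₁) = (14, 1);  14² − 195·1² = 1 ✓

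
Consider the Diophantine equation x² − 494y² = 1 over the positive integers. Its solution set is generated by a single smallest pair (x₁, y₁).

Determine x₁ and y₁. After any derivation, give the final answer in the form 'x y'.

73035 3286

√494 → a₀=22, period (4,2,2,1,2,1,2,2,4,44); ℓ=10 even so k=9
k=0  a_k=22  p_k/q_k = 22/1
…
k=2  a_k=2  p_k/q_k = 200/9
k=3  a_k=2  p_k/q_k = 489/22
…
k=5  a_k=2  p_k/q_k = 1867/84
k=6  a_k=1  p_k/q_k = 2556/115
k=7  a_k=2  p_k/q_k = 6979/314
k=8  a_k=2  p_k/q_k = 16514/743
k=9  a_k=4  p_k/q_k = 73035/3286
fundamental: x₁=73035, y₁=3286  (since 5334111225 − 494·10797796 = 1)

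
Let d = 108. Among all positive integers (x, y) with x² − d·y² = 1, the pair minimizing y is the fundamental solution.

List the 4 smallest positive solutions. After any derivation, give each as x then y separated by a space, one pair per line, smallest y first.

[10; 2,1,1,4,1,1,2,20] for √108; ℓ=8 ⇒ convergent index 7
k=0  a_k=10  p_k/q_k = 10/1
k=1  a_k=2  p_k/q_k = 21/2
k=2  a_k=1  p_k/q_k = 31/3
k=3  a_k=1  p_k/q_k = 52/5
k=4  a_k=4  p_k/q_k = 239/23
k=5  a_k=1  p_k/q_k = 291/28
k=6  a_k=1  p_k/q_k = 530/51
k=7  a_k=2  p_k/q_k = 1351/130
fundamental: x₁=1351, y₁=130  (since 1825201 − 108·16900 = 1)
(1351+130√108)^2 = 3650401 + 351260√108
(1351+130√108)^3 = 9863382151 + 949104390√108
(1351+130√108)^4 = 26650854921601 + 2564479710520√108

1351 130
3650401 351260
9863382151 949104390
26650854921601 2564479710520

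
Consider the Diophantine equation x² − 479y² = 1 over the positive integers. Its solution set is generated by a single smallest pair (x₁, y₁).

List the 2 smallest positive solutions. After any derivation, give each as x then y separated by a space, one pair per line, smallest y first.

2989440 136591
17873503027199 816661198080

√479 → a₀=21, period (1,7,1,3,2,21,2,3,1,7,1,42); ℓ=12 even so k=11
k=0  a_k=21  p_k/q_k = 21/1
k=1  a_k=1  p_k/q_k = 22/1
k=2  a_k=7  p_k/q_k = 175/8
…
k=4  a_k=3  p_k/q_k = 766/35
k=5  a_k=2  p_k/q_k = 1729/79
k=6  a_k=21  p_k/q_k = 37075/1694
k=7  a_k=2  p_k/q_k = 75879/3467
k=8  a_k=3  p_k/q_k = 264712/12095
…
k=10  a_k=7  p_k/q_k = 2648849/121029
k=11  a_k=1  p_k/q_k = 2989440/136591
fundamental: x₁=2989440, y₁=136591  (since 8936751513600 − 479·18657101281 = 1)
n=2: (2989440,136591)∘(2989440,136591) = (2989440·2989440+479·136591·136591, 2989440·136591+136591·2989440) = (17873503027199,816661198080)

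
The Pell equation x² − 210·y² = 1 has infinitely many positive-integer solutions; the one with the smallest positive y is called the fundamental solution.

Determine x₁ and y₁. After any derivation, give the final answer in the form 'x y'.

29 2

d=210: √d = [14; 2,28] (ℓ=2, even), read p_1/q_1
k=0  a_k=14  p_k/q_k = 14/1
k=1  a_k=2  p_k/q_k = 29/2
(x₁, y₁) = (29, 2);  29² − 210·2² = 1 ✓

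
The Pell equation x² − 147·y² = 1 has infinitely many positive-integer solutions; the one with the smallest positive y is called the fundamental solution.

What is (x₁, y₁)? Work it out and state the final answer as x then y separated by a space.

97 8

[12; 8,24] for √147; ℓ=2 ⇒ convergent index 1
k=0  a_k=12  p_k/q_k = 12/1
k=1  a_k=8  p_k/q_k = 97/8
fundamental: x₁=97, y₁=8  (since 9409 − 147·64 = 1)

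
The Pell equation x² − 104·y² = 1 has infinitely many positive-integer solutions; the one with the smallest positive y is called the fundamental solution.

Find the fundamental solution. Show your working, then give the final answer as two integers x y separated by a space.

√104 = [10; 5,20, …], period ℓ=2 (even) → k=1
i=0: a=10 ⇒ p=10, q=1
i=1: a=5 ⇒ p=51, q=5
(x₁, y₁) = (51, 5);  51² − 104·5² = 1 ✓

51 5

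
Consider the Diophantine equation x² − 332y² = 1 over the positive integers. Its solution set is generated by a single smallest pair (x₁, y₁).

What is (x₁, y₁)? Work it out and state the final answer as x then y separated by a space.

[18; 4,1,1,8,1,1,4,36] for √332; ℓ=8 ⇒ convergent index 7
i=0: a=18 ⇒ p=18, q=1
…
i=2: a=1 ⇒ p=91, q=5
…
i=5: a=1 ⇒ p=1567, q=86
i=6: a=1 ⇒ p=2970, q=163
i=7: a=4 ⇒ p=13447, q=738
(x₁, y₁) = (13447, 738);  13447² − 332·738² = 1 ✓

13447 738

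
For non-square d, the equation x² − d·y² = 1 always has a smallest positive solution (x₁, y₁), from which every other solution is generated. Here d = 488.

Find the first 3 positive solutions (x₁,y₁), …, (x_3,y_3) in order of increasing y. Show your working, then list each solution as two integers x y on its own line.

243 11
118097 5346
57394899 2598145

√488 → a₀=22, period (11,44); ℓ=2 even so k=1
k=0  a_k=22  p_k/q_k = 22/1
k=1  a_k=11  p_k/q_k = 243/11
→ (243, 11).  Check: 243²=59049, 488·11²=59048, difference 1.
k=2:  x_2 = 243·243+488·11·11 = 118097,  y_2 = 243·11+11·243 = 5346
k=3:  x_3 = 243·118097+488·11·5346 = 57394899,  y_3 = 243·5346+11·118097 = 2598145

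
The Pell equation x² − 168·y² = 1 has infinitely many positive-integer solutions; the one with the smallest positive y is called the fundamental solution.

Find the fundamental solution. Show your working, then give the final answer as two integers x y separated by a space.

13 1

[12; 1,24] for √168; ℓ=2 ⇒ convergent index 1
k=0  a_k=12  p_k/q_k = 12/1
k=1  a_k=1  p_k/q_k = 13/1
→ (13, 1).  Check: 13²=169, 168·1²=168, difference 1.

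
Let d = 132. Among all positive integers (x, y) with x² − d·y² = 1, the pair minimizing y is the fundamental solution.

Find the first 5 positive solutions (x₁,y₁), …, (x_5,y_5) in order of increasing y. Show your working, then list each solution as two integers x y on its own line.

√132 → a₀=11, period (2,22); ℓ=2 even so k=1
k=0  a_k=11  p_k/q_k = 11/1
k=1  a_k=2  p_k/q_k = 23/2
(x₁, y₁) = (23, 2);  23² − 132·2² = 1 ✓
(x_2, y_2) = (23·23 + 132·2·2, 23·2 + 2·23) = (1057, 92)
(x_3, y_3) = (23·1057 + 132·2·92, 23·92 + 2·1057) = (48599, 4230)
(x_4, y_4) = (23·48599 + 132·2·4230, 23·4230 + 2·48599) = (2234497, 194488)
(x_5, y_5) = (23·2234497 + 132·2·194488, 23·194488 + 2·2234497) = (102738263, 8942218)

23 2
1057 92
48599 4230
2234497 194488
102738263 8942218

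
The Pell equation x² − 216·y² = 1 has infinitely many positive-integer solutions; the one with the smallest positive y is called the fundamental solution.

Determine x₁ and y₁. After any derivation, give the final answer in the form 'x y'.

485 33

[14; 1,2,3,2,1,28] for √216; ℓ=6 ⇒ convergent index 5
a_0=14:  p_0=14·1+0=14,  q_0=14·0+1=1
a_1=1:  p_1=1·14+1=15,  q_1=1·1+0=1
a_2=2:  p_2=2·15+14=44,  q_2=2·1+1=3
a_3=3:  p_3=3·44+15=147,  q_3=3·3+1=10
a_4=2:  p_4=2·147+44=338,  q_4=2·10+3=23
a_5=1:  p_5=1·338+147=485,  q_5=1·23+10=33
→ (485, 33).  Check: 485²=235225, 216·33²=235224, difference 1.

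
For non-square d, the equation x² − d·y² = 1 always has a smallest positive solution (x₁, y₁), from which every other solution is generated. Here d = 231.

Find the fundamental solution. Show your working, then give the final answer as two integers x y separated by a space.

[15; 5,30] for √231; ℓ=2 ⇒ convergent index 1
k=0  a_k=15  p_k/q_k = 15/1
k=1  a_k=5  p_k/q_k = 76/5
→ (76, 5).  Check: 76²=5776, 231·5²=5775, difference 1.

76 5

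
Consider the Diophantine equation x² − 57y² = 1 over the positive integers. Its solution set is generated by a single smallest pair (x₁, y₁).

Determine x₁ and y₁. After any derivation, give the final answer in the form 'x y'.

d=57: √d = [7; 1,1,4,1,1,14] (ℓ=6, even), read p_5/q_5
step 0: (7, 1)  from 7·(1,0) + (0,1)
step 1: (8, 1)  from 1·(7,1) + (1,0)
…
step 3: (68, 9)  from 4·(15,2) + (8,1)
step 4: (83, 11)  from 1·(68,9) + (15,2)
step 5: (151, 20)  from 1·(83,11) + (68,9)
(x₁, y₁) = (151, 20);  151² − 57·20² = 1 ✓

151 20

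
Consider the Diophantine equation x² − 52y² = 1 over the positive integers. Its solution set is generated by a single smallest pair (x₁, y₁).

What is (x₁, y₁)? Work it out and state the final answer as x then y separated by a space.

649 90

[7; 4,1,2,1,4,14] for √52; ℓ=6 ⇒ convergent index 5
a_0=7:  p_0=7·1+0=7,  q_0=7·0+1=1
a_1=4:  p_1=4·7+1=29,  q_1=4·1+0=4
…
a_3=2:  p_3=2·36+29=101,  q_3=2·5+4=14
a_4=1:  p_4=1·101+36=137,  q_4=1·14+5=19
a_5=4:  p_5=4·137+101=649,  q_5=4·19+14=90
fundamental: x₁=649, y₁=90  (since 421201 − 52·8100 = 1)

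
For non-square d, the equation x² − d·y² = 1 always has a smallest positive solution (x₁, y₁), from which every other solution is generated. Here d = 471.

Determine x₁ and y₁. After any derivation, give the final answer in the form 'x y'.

√471 = [21; 1,2,2,1,3,…,2,1,42, …], period ℓ=14 (even) → k=13
k=0  a_k=21  p_k/q_k = 21/1
…
k=2  a_k=2  p_k/q_k = 65/3
…
k=4  a_k=1  p_k/q_k = 217/10
…
k=7  a_k=14  p_k/q_k = 48809/2249
…
k=10  a_k=1  p_k/q_k = 843469/38865
k=11  a_k=2  p_k/q_k = 2331742/107441
k=12  a_k=2  p_k/q_k = 5506953/253747
k=13  a_k=1  p_k/q_k = 7838695/361188
fundamental: x₁=7838695, y₁=361188  (since 61445139303025 − 471·130456771344 = 1)

7838695 361188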